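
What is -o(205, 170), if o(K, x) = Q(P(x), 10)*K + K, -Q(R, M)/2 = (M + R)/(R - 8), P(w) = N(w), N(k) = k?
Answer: 2255/9 ≈ 250.56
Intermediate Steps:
P(w) = w
Q(R, M) = -2*(M + R)/(-8 + R) (Q(R, M) = -2*(M + R)/(R - 8) = -2*(M + R)/(-8 + R))
o(K, x) = K + 2*K*(-10 - x)/(-8 + x) (o(K, x) = (2*(-1*10 - x)/(-8 + x))*K + K = (2*(-10 - x)/(-8 + x))*K + K = 2*K*(-10 - x)/(-8 + x) + K = K + 2*K*(-10 - x)/(-8 + x))
-o(205, 170) = -205*(-28 - 1*170)/(-8 + 170) = -205*(-28 - 170)/162 = -205*(-198)/162 = -1*(-2255/9) = 2255/9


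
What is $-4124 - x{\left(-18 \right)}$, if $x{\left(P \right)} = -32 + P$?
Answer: $-4074$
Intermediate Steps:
$-4124 - x{\left(-18 \right)} = -4124 - \left(-32 - 18\right) = -4124 - -50 = -4124 + 50 = -4074$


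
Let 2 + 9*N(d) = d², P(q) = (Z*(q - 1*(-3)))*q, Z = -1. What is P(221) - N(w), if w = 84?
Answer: -452590/9 ≈ -50288.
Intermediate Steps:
P(q) = q*(-3 - q) (P(q) = (-(q - 1*(-3)))*q = (-(q + 3))*q = (-(3 + q))*q = (-3 - q)*q = q*(-3 - q))
N(d) = -2/9 + d²/9
P(221) - N(w) = -1*221*(3 + 221) - (-2/9 + (⅑)*84²) = -1*221*224 - (-2/9 + (⅑)*7056) = -49504 - (-2/9 + 784) = -49504 - 1*7054/9 = -49504 - 7054/9 = -452590/9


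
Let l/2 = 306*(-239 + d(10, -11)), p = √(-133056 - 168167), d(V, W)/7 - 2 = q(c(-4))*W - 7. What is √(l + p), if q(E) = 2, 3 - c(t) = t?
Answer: √(-261936 + I*√301223) ≈ 0.5362 + 511.8*I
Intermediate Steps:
c(t) = 3 - t
d(V, W) = -35 + 14*W (d(V, W) = 14 + 7*(2*W - 7) = 14 + 7*(-7 + 2*W) = 14 + (-49 + 14*W) = -35 + 14*W)
p = I*√301223 (p = √(-301223) = I*√301223 ≈ 548.84*I)
l = -261936 (l = 2*(306*(-239 + (-35 + 14*(-11)))) = 2*(306*(-239 + (-35 - 154))) = 2*(306*(-239 - 189)) = 2*(306*(-428)) = 2*(-130968) = -261936)
√(l + p) = √(-261936 + I*√301223)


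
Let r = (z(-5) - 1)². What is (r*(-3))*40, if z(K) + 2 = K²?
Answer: -58080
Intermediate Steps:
z(K) = -2 + K²
r = 484 (r = ((-2 + (-5)²) - 1)² = ((-2 + 25) - 1)² = (23 - 1)² = 22² = 484)
(r*(-3))*40 = (484*(-3))*40 = -1452*40 = -58080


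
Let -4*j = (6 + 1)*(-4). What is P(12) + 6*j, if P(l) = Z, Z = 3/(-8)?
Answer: 333/8 ≈ 41.625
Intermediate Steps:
Z = -3/8 (Z = 3*(-⅛) = -3/8 ≈ -0.37500)
P(l) = -3/8
j = 7 (j = -(6 + 1)*(-4)/4 = -7*(-4)/4 = -¼*(-28) = 7)
P(12) + 6*j = -3/8 + 6*7 = -3/8 + 42 = 333/8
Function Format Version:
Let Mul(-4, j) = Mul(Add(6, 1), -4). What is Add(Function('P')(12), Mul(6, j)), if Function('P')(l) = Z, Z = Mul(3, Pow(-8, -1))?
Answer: Rational(333, 8) ≈ 41.625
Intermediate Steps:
Z = Rational(-3, 8) (Z = Mul(3, Rational(-1, 8)) = Rational(-3, 8) ≈ -0.37500)
Function('P')(l) = Rational(-3, 8)
j = 7 (j = Mul(Rational(-1, 4), Mul(Add(6, 1), -4)) = Mul(Rational(-1, 4), Mul(7, -4)) = Mul(Rational(-1, 4), -28) = 7)
Add(Function('P')(12), Mul(6, j)) = Add(Rational(-3, 8), Mul(6, 7)) = Add(Rational(-3, 8), 42) = Rational(333, 8)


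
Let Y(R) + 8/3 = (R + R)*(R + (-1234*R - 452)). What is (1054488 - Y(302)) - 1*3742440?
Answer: 667482368/3 ≈ 2.2249e+8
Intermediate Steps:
Y(R) = -8/3 + 2*R*(-452 - 1233*R) (Y(R) = -8/3 + (R + R)*(R + (-1234*R - 452)) = -8/3 + (2*R)*(R + (-452 - 1234*R)) = -8/3 + (2*R)*(-452 - 1233*R) = -8/3 + 2*R*(-452 - 1233*R))
(1054488 - Y(302)) - 1*3742440 = (1054488 - (-8/3 - 2466*302**2 - 904*302)) - 1*3742440 = (1054488 - (-8/3 - 2466*91204 - 273008)) - 3742440 = (1054488 - (-8/3 - 224909064 - 273008)) - 3742440 = (1054488 - 1*(-675546224/3)) - 3742440 = (1054488 + 675546224/3) - 3742440 = 678709688/3 - 3742440 = 667482368/3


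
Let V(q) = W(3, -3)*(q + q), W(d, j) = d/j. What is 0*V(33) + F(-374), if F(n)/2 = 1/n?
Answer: -1/187 ≈ -0.0053476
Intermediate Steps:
V(q) = -2*q (V(q) = (3/(-3))*(q + q) = (3*(-⅓))*(2*q) = -2*q)
F(n) = 2/n
0*V(33) + F(-374) = 0*(-2*33) + 2/(-374) = 0*(-66) + 2*(-1/374) = 0 - 1/187 = -1/187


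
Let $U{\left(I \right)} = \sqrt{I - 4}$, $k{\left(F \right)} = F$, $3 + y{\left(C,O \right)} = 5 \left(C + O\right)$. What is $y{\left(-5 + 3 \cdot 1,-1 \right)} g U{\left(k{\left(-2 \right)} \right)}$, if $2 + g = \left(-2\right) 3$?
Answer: $144 i \sqrt{6} \approx 352.73 i$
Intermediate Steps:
$y{\left(C,O \right)} = -3 + 5 C + 5 O$ ($y{\left(C,O \right)} = -3 + 5 \left(C + O\right) = -3 + \left(5 C + 5 O\right) = -3 + 5 C + 5 O$)
$g = -8$ ($g = -2 - 6 = -8$)
$U{\left(I \right)} = \sqrt{-4 + I}$
$y{\left(-5 + 3 \cdot 1,-1 \right)} g U{\left(k{\left(-2 \right)} \right)} = \left(-3 + 5 \left(-5 + 3 \cdot 1\right) + 5 \left(-1\right)\right) \left(-8\right) \sqrt{-4 - 2} = \left(-3 + 5 \left(-5 + 3\right) - 5\right) \left(-8\right) \sqrt{-6} = \left(-3 + 5 \left(-2\right) - 5\right) \left(-8\right) i \sqrt{6} = \left(-3 - 10 - 5\right) \left(-8\right) i \sqrt{6} = \left(-18\right) \left(-8\right) i \sqrt{6} = 144 i \sqrt{6}$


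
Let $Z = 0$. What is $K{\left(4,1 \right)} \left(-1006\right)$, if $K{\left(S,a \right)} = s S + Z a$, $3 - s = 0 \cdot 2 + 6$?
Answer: $12072$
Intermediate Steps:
$s = -3$ ($s = 3 - \left(0 \cdot 2 + 6\right) = 3 - \left(0 + 6\right) = 3 - 6 = -3$)
$K{\left(S,a \right)} = - 3 S$ ($K{\left(S,a \right)} = - 3 S + 0 a = - 3 S + 0 = - 3 S$)
$K{\left(4,1 \right)} \left(-1006\right) = \left(-3\right) 4 \left(-1006\right) = \left(-12\right) \left(-1006\right) = 12072$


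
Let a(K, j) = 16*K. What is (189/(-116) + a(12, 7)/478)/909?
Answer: -11345/8400372 ≈ -0.0013505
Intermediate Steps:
(189/(-116) + a(12, 7)/478)/909 = (189/(-116) + (16*12)/478)/909 = (189*(-1/116) + 192*(1/478))*(1/909) = (-189/116 + 96/239)*(1/909) = -34035/27724*1/909 = -11345/8400372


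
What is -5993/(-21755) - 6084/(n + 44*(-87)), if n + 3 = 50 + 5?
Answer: 38746747/20536720 ≈ 1.8867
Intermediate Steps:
n = 52 (n = -3 + (50 + 5) = -3 + 55 = 52)
-5993/(-21755) - 6084/(n + 44*(-87)) = -5993/(-21755) - 6084/(52 + 44*(-87)) = -5993*(-1/21755) - 6084/(52 - 3828) = 5993/21755 - 6084/(-3776) = 5993/21755 - 6084*(-1/3776) = 5993/21755 + 1521/944 = 38746747/20536720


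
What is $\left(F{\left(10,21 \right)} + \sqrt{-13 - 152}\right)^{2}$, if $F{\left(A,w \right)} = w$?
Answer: $\left(21 + i \sqrt{165}\right)^{2} \approx 276.0 + 539.5 i$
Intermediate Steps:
$\left(F{\left(10,21 \right)} + \sqrt{-13 - 152}\right)^{2} = \left(21 + \sqrt{-13 - 152}\right)^{2} = \left(21 + \sqrt{-165}\right)^{2} = \left(21 + i \sqrt{165}\right)^{2}$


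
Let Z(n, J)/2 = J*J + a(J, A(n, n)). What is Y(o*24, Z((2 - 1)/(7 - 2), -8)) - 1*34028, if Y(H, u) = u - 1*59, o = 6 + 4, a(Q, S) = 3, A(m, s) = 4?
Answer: -33953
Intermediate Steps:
Z(n, J) = 6 + 2*J² (Z(n, J) = 2*(J*J + 3) = 2*(J² + 3) = 2*(3 + J²) = 6 + 2*J²)
o = 10
Y(H, u) = -59 + u (Y(H, u) = u - 59 = -59 + u)
Y(o*24, Z((2 - 1)/(7 - 2), -8)) - 1*34028 = (-59 + (6 + 2*(-8)²)) - 1*34028 = (-59 + (6 + 2*64)) - 34028 = (-59 + (6 + 128)) - 34028 = (-59 + 134) - 34028 = 75 - 34028 = -33953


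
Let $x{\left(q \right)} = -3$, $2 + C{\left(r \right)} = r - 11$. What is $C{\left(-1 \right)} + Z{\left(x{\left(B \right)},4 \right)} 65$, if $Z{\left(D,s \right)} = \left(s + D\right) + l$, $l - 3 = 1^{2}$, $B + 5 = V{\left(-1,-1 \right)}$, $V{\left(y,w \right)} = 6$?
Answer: $311$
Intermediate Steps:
$C{\left(r \right)} = -13 + r$ ($C{\left(r \right)} = -2 + \left(r - 11\right) = -2 + \left(-11 + r\right) = -13 + r$)
$B = 1$ ($B = -5 + 6 = 1$)
$l = 4$ ($l = 3 + 1^{2} = 3 + 1 = 4$)
$Z{\left(D,s \right)} = 4 + D + s$ ($Z{\left(D,s \right)} = \left(s + D\right) + 4 = \left(D + s\right) + 4 = 4 + D + s$)
$C{\left(-1 \right)} + Z{\left(x{\left(B \right)},4 \right)} 65 = \left(-13 - 1\right) + \left(4 - 3 + 4\right) 65 = -14 + 5 \cdot 65 = -14 + 325 = 311$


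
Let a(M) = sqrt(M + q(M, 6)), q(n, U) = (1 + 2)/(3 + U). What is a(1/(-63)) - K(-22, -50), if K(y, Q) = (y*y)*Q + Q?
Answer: 24250 + 2*sqrt(35)/21 ≈ 24251.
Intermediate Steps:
q(n, U) = 3/(3 + U)
K(y, Q) = Q + Q*y**2 (K(y, Q) = y**2*Q + Q = Q*y**2 + Q = Q + Q*y**2)
a(M) = sqrt(1/3 + M) (a(M) = sqrt(M + 3/(3 + 6)) = sqrt(M + 3/9) = sqrt(M + 3*(1/9)) = sqrt(M + 1/3) = sqrt(1/3 + M))
a(1/(-63)) - K(-22, -50) = sqrt(3 + 9/(-63))/3 - (-50)*(1 + (-22)**2) = sqrt(3 + 9*(-1/63))/3 - (-50)*(1 + 484) = sqrt(3 - 1/7)/3 - (-50)*485 = sqrt(20/7)/3 - 1*(-24250) = (2*sqrt(35)/7)/3 + 24250 = 2*sqrt(35)/21 + 24250 = 24250 + 2*sqrt(35)/21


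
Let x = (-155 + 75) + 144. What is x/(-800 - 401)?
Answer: -64/1201 ≈ -0.053289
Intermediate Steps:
x = 64 (x = -80 + 144 = 64)
x/(-800 - 401) = 64/(-800 - 401) = 64/(-1201) = 64*(-1/1201) = -64/1201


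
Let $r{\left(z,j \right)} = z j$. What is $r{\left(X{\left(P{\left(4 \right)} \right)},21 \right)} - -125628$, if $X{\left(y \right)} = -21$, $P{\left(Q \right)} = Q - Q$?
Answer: $125187$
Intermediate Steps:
$P{\left(Q \right)} = 0$
$r{\left(z,j \right)} = j z$
$r{\left(X{\left(P{\left(4 \right)} \right)},21 \right)} - -125628 = 21 \left(-21\right) - -125628 = -441 + 125628 = 125187$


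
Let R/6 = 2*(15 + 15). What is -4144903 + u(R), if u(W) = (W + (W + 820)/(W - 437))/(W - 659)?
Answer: -95428128309/23023 ≈ -4.1449e+6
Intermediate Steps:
R = 360 (R = 6*(2*(15 + 15)) = 6*(2*30) = 6*60 = 360)
u(W) = (W + (820 + W)/(-437 + W))/(-659 + W)
-4144903 + u(R) = -4144903 + (820 + 360**2 - 436*360)/(287983 + 360**2 - 1096*360) = -4144903 + (820 + 129600 - 156960)/(287983 + 129600 - 394560) = -4144903 - 26540/23023 = -95428128309/23023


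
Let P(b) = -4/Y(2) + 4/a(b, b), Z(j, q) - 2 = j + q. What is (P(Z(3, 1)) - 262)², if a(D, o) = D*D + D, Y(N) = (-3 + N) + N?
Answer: 31181056/441 ≈ 70705.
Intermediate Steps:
Z(j, q) = 2 + j + q (Z(j, q) = 2 + (j + q) = 2 + j + q)
Y(N) = -3 + 2*N
a(D, o) = D + D² (a(D, o) = D² + D = D + D²)
P(b) = -4 + 4/(b*(1 + b)) (P(b) = -4/(-3 + 2*2) + 4/((b*(1 + b))) = -4/(-3 + 4) + 4*(1/(b*(1 + b))) = -4/1 + 4/(b*(1 + b)) = -4*1 + 4/(b*(1 + b)) = -4 + 4/(b*(1 + b)))
(P(Z(3, 1)) - 262)² = ((-4 + 4/((2 + 3 + 1)*(1 + (2 + 3 + 1)))) - 262)² = ((-4 + 4/(6*(1 + 6))) - 262)² = ((-4 + 4*(⅙)/7) - 262)² = ((-4 + 4*(⅙)*(⅐)) - 262)² = ((-4 + 2/21) - 262)² = (-82/21 - 262)² = (-5584/21)² = 31181056/441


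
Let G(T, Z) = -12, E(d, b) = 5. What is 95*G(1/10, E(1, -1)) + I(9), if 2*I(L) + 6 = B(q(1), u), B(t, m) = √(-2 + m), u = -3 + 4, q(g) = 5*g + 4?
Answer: -1143 + I/2 ≈ -1143.0 + 0.5*I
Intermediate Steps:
q(g) = 4 + 5*g
u = 1
I(L) = -3 + I/2 (I(L) = -3 + √(-2 + 1)/2 = -3 + √(-1)/2 = -3 + I/2)
95*G(1/10, E(1, -1)) + I(9) = 95*(-12) + (-3 + I/2) = -1140 + (-3 + I/2) = -1143 + I/2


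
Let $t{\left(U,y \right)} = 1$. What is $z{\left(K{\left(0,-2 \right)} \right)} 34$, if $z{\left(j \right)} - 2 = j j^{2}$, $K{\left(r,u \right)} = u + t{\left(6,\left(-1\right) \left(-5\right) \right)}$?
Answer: $34$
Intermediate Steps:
$K{\left(r,u \right)} = 1 + u$ ($K{\left(r,u \right)} = u + 1 = 1 + u$)
$z{\left(j \right)} = 2 + j^{3}$ ($z{\left(j \right)} = 2 + j j^{2} = 2 + j^{3}$)
$z{\left(K{\left(0,-2 \right)} \right)} 34 = \left(2 + \left(1 - 2\right)^{3}\right) 34 = \left(2 + \left(-1\right)^{3}\right) 34 = \left(2 - 1\right) 34 = 1 \cdot 34 = 34$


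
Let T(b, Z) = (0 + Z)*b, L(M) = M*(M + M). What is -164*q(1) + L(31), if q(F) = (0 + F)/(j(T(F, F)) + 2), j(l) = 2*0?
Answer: 1840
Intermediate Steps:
L(M) = 2*M**2 (L(M) = M*(2*M) = 2*M**2)
T(b, Z) = Z*b
j(l) = 0
q(F) = F/2 (q(F) = (0 + F)/(0 + 2) = F/2)
-164*q(1) + L(31) = -82 + 2*31**2 = -164*1/2 + 2*961 = -82 + 1922 = 1840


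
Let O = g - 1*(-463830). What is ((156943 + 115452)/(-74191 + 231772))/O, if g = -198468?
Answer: 272395/41816009322 ≈ 6.5141e-6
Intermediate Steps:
O = 265362 (O = -198468 - 1*(-463830) = -198468 + 463830 = 265362)
((156943 + 115452)/(-74191 + 231772))/O = ((156943 + 115452)/(-74191 + 231772))/265362 = (272395/157581)*(1/265362) = 272395/41816009322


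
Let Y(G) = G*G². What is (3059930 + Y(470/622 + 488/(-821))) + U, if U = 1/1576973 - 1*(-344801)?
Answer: 89375338904552736671912037923/26250337778378386105343 ≈ 3.4047e+6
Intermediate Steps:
Y(G) = G³
U = 543741867374/1576973 (U = 1/1576973 + 344801 = 543741867374/1576973 ≈ 3.4480e+5)
(3059930 + Y(470/622 + 488/(-821))) + U = (3059930 + (470/622 + 488/(-821))³) + 543741867374/1576973 = (3059930 + (470*(1/622) + 488*(-1/821))³) + 543741867374/1576973 = (3059930 + (235/311 - 488/821)³) + 543741867374/1576973 = (3059930 + (41167/255331)³) + 543741867374/1576973 = (3059930 + 69766616004463/16646028675429691) + 543741867374/1576973 = 50935682594574190386093/16646028675429691 + 543741867374/1576973 = 89375338904552736671912037923/26250337778378386105343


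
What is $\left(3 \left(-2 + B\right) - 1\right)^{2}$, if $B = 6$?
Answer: $121$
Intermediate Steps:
$\left(3 \left(-2 + B\right) - 1\right)^{2} = \left(3 \left(-2 + 6\right) - 1\right)^{2} = \left(3 \cdot 4 - 1\right)^{2} = \left(12 - 1\right)^{2} = 11^{2} = 121$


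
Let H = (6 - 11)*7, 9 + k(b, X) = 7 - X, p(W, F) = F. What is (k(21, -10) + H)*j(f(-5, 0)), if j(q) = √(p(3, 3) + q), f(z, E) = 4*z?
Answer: -27*I*√17 ≈ -111.32*I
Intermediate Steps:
k(b, X) = -2 - X (k(b, X) = -9 + (7 - X) = -2 - X)
j(q) = √(3 + q)
H = -35 (H = -5*7 = -35)
(k(21, -10) + H)*j(f(-5, 0)) = ((-2 - 1*(-10)) - 35)*√(3 + 4*(-5)) = ((-2 + 10) - 35)*√(3 - 20) = (8 - 35)*√(-17) = -27*I*√17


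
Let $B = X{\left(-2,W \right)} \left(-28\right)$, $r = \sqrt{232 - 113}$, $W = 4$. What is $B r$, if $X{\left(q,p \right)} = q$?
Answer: $56 \sqrt{119} \approx 610.89$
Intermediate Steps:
$r = \sqrt{119} \approx 10.909$
$B = 56$ ($B = \left(-2\right) \left(-28\right) = 56$)
$B r = 56 \sqrt{119}$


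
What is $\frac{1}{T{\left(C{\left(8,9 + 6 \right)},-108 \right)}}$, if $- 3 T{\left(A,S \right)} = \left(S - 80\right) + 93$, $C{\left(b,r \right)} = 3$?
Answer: $\frac{3}{95} \approx 0.031579$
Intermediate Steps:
$T{\left(A,S \right)} = - \frac{13}{3} - \frac{S}{3}$ ($T{\left(A,S \right)} = - \frac{\left(S - 80\right) + 93}{3} = - \frac{\left(-80 + S\right) + 93}{3} = - \frac{13 + S}{3} = - \frac{13}{3} - \frac{S}{3}$)
$\frac{1}{T{\left(C{\left(8,9 + 6 \right)},-108 \right)}} = \frac{1}{- \frac{13}{3} - -36} = \frac{1}{- \frac{13}{3} + 36} = \frac{1}{\frac{95}{3}} = \frac{3}{95}$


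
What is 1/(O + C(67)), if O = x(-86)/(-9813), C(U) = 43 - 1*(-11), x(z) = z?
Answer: 9813/529988 ≈ 0.018516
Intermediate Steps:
C(U) = 54 (C(U) = 43 + 11 = 54)
O = 86/9813 (O = -86/(-9813) = -86*(-1/9813) = 86/9813 ≈ 0.0087639)
1/(O + C(67)) = 1/(86/9813 + 54) = 1/(529988/9813) = 9813/529988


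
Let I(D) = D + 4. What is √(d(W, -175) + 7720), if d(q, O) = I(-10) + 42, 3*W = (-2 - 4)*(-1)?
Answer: 2*√1939 ≈ 88.068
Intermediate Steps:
I(D) = 4 + D
W = 2 (W = ((-2 - 4)*(-1))/3 = (-6*(-1))/3 = (⅓)*6 = 2)
d(q, O) = 36 (d(q, O) = (4 - 10) + 42 = -6 + 42 = 36)
√(d(W, -175) + 7720) = √(36 + 7720) = √7756 = 2*√1939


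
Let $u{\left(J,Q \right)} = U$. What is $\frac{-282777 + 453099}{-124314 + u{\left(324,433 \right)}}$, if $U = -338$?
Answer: $- \frac{85161}{62326} \approx -1.3664$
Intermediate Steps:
$u{\left(J,Q \right)} = -338$
$\frac{-282777 + 453099}{-124314 + u{\left(324,433 \right)}} = \frac{-282777 + 453099}{-124314 - 338} = \frac{170322}{-124652} = 170322 \left(- \frac{1}{124652}\right) = - \frac{85161}{62326}$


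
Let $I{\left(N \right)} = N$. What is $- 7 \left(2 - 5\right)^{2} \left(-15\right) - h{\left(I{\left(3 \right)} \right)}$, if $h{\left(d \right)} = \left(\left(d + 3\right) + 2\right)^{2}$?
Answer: $881$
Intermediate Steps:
$h{\left(d \right)} = \left(5 + d\right)^{2}$ ($h{\left(d \right)} = \left(\left(3 + d\right) + 2\right)^{2} = \left(5 + d\right)^{2}$)
$- 7 \left(2 - 5\right)^{2} \left(-15\right) - h{\left(I{\left(3 \right)} \right)} = - 7 \left(2 - 5\right)^{2} \left(-15\right) - \left(5 + 3\right)^{2} = - 7 \left(-3\right)^{2} \left(-15\right) - 8^{2} = \left(-7\right) 9 \left(-15\right) - 64 = \left(-63\right) \left(-15\right) - 64 = 945 - 64 = 881$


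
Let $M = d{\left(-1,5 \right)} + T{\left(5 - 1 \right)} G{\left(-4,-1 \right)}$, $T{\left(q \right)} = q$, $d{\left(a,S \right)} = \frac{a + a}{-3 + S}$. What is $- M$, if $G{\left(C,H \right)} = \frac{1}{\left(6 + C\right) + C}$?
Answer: $3$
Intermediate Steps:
$d{\left(a,S \right)} = \frac{2 a}{-3 + S}$
$G{\left(C,H \right)} = \frac{1}{6 + 2 C}$
$M = -3$ ($M = 2 \left(-1\right) \frac{1}{-3 + 5} + \left(5 - 1\right) \frac{1}{2 \left(3 - 4\right)} = 2 \left(-1\right) \frac{1}{2} + \left(5 - 1\right) \frac{1}{2 \left(-1\right)} = 2 \left(-1\right) \frac{1}{2} + 4 \cdot \frac{1}{2} \left(-1\right) = -1 + 4 \left(- \frac{1}{2}\right) = -1 - 2 = -3$)
$- M = \left(-1\right) \left(-3\right) = 3$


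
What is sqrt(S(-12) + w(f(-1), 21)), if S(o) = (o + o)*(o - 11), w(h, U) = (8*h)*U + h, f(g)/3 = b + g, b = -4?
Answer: I*sqrt(1983) ≈ 44.531*I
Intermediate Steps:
f(g) = -12 + 3*g (f(g) = 3*(-4 + g) = -12 + 3*g)
w(h, U) = h + 8*U*h (w(h, U) = 8*U*h + h = h + 8*U*h)
S(o) = 2*o*(-11 + o) (S(o) = (2*o)*(-11 + o) = 2*o*(-11 + o))
sqrt(S(-12) + w(f(-1), 21)) = sqrt(2*(-12)*(-11 - 12) + (-12 + 3*(-1))*(1 + 8*21)) = sqrt(2*(-12)*(-23) + (-12 - 3)*(1 + 168)) = sqrt(552 - 15*169) = sqrt(552 - 2535) = sqrt(-1983) = I*sqrt(1983)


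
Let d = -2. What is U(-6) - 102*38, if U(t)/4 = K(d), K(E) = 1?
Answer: -3872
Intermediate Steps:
U(t) = 4 (U(t) = 4*1 = 4)
U(-6) - 102*38 = 4 - 102*38 = 4 - 3876 = -3872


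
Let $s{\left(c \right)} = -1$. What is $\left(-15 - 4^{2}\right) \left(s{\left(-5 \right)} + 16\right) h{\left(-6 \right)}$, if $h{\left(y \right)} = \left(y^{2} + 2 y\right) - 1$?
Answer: $-10695$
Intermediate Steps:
$h{\left(y \right)} = -1 + y^{2} + 2 y$
$\left(-15 - 4^{2}\right) \left(s{\left(-5 \right)} + 16\right) h{\left(-6 \right)} = \left(-15 - 4^{2}\right) \left(-1 + 16\right) \left(-1 + \left(-6\right)^{2} + 2 \left(-6\right)\right) = \left(-15 - 16\right) 15 \left(-1 + 36 - 12\right) = \left(-15 - 16\right) 15 \cdot 23 = \left(-31\right) 15 \cdot 23 = \left(-465\right) 23 = -10695$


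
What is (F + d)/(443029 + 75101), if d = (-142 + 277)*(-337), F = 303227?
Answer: 128866/259065 ≈ 0.49743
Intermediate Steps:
d = -45495 (d = 135*(-337) = -45495)
(F + d)/(443029 + 75101) = (303227 - 45495)/(443029 + 75101) = 257732/518130 = 257732*(1/518130) = 128866/259065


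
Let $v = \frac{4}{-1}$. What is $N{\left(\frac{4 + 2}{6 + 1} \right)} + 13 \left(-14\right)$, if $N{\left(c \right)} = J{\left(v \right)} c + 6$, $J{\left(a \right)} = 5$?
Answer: $- \frac{1202}{7} \approx -171.71$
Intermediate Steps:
$v = -4$ ($v = 4 \left(-1\right) = -4$)
$N{\left(c \right)} = 6 + 5 c$ ($N{\left(c \right)} = 5 c + 6 = 6 + 5 c$)
$N{\left(\frac{4 + 2}{6 + 1} \right)} + 13 \left(-14\right) = \left(6 + 5 \frac{4 + 2}{6 + 1}\right) + 13 \left(-14\right) = \left(6 + 5 \cdot \frac{6}{7}\right) - 182 = \left(6 + \frac{30}{7}\right) - 182 = \frac{72}{7} - 182 = - \frac{1202}{7}$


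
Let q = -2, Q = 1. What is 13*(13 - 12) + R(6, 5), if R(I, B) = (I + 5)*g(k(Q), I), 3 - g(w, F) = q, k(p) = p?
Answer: 68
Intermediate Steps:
g(w, F) = 5 (g(w, F) = 3 - 1*(-2) = 3 + 2 = 5)
R(I, B) = 25 + 5*I (R(I, B) = (I + 5)*5 = (5 + I)*5 = 25 + 5*I)
13*(13 - 12) + R(6, 5) = 13*(13 - 12) + (25 + 5*6) = 13*1 + (25 + 30) = 13 + 55 = 68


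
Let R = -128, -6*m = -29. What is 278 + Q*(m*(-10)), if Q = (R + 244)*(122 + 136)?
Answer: -1446242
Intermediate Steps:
m = 29/6 (m = -1/6*(-29) = 29/6 ≈ 4.8333)
Q = 29928 (Q = (-128 + 244)*(122 + 136) = 116*258 = 29928)
278 + Q*(m*(-10)) = 278 + 29928*((29/6)*(-10)) = 278 + 29928*(-145/3) = 278 - 1446520 = -1446242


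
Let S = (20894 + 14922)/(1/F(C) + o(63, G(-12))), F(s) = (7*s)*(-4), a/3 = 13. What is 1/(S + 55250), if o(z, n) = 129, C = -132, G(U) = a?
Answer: 476785/26474747186 ≈ 1.8009e-5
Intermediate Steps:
a = 39 (a = 3*13 = 39)
G(U) = 39
F(s) = -28*s
S = 132375936/476785 (S = (20894 + 14922)/(1/(-28*(-132)) + 129) = 35816/(1/3696 + 129) = 35816/(476785/3696) = 35816*(3696/476785) = 132375936/476785 ≈ 277.64)
1/(S + 55250) = 1/(132375936/476785 + 55250) = 1/(26474747186/476785) = 476785/26474747186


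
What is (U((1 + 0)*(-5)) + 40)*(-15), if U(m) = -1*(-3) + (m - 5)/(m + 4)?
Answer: -795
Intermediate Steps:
U(m) = 3 + (-5 + m)/(4 + m)
(U((1 + 0)*(-5)) + 40)*(-15) = ((7 + 4*((1 + 0)*(-5)))/(4 + (1 + 0)*(-5)) + 40)*(-15) = ((7 + 4*(1*(-5)))/(4 + 1*(-5)) + 40)*(-15) = ((7 + 4*(-5))/(4 - 5) + 40)*(-15) = ((7 - 20)/(-1) + 40)*(-15) = (-1*(-13) + 40)*(-15) = (13 + 40)*(-15) = 53*(-15) = -795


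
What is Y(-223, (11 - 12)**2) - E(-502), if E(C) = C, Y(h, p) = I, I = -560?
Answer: -58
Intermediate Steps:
Y(h, p) = -560
Y(-223, (11 - 12)**2) - E(-502) = -560 - 1*(-502) = -560 + 502 = -58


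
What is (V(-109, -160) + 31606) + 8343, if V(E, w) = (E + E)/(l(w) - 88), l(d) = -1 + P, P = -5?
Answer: 1877712/47 ≈ 39951.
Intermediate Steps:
l(d) = -6 (l(d) = -1 - 5 = -6)
V(E, w) = -E/47 (V(E, w) = (E + E)/(-6 - 88) = (2*E)/(-94) = (2*E)*(-1/94) = -E/47)
(V(-109, -160) + 31606) + 8343 = (-1/47*(-109) + 31606) + 8343 = (109/47 + 31606) + 8343 = 1485591/47 + 8343 = 1877712/47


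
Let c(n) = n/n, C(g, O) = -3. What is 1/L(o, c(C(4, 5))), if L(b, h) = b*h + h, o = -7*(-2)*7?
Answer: 1/99 ≈ 0.010101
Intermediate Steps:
o = 98 (o = 14*7 = 98)
c(n) = 1
L(b, h) = h + b*h
1/L(o, c(C(4, 5))) = 1/(1*(1 + 98)) = 1/(1*99) = 1/99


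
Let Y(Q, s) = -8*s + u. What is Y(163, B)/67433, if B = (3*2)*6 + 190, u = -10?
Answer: -1818/67433 ≈ -0.026960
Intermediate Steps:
B = 226 (B = 6*6 + 190 = 36 + 190 = 226)
Y(Q, s) = -10 - 8*s (Y(Q, s) = -8*s - 10 = -10 - 8*s)
Y(163, B)/67433 = (-10 - 8*226)/67433 = (-10 - 1808)*(1/67433) = -1818*1/67433 = -1818/67433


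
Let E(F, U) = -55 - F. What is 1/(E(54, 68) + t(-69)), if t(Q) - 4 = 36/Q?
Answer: -23/2427 ≈ -0.0094767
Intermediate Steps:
t(Q) = 4 + 36/Q
1/(E(54, 68) + t(-69)) = 1/((-55 - 1*54) + (4 + 36/(-69))) = 1/((-55 - 54) + (4 + 36*(-1/69))) = 1/(-109 + (4 - 12/23)) = 1/(-109 + 80/23) = 1/(-2427/23) = -23/2427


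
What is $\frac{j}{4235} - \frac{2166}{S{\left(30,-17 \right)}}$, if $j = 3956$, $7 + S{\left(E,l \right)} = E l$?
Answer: $\frac{1019842}{199045} \approx 5.1237$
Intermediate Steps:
$S{\left(E,l \right)} = -7 + E l$
$\frac{j}{4235} - \frac{2166}{S{\left(30,-17 \right)}} = \frac{3956}{4235} - \frac{2166}{-7 + 30 \left(-17\right)} = 3956 \cdot \frac{1}{4235} - \frac{2166}{-7 - 510} = \frac{3956}{4235} - \frac{2166}{-517} = \frac{3956}{4235} - - \frac{2166}{517} = \frac{3956}{4235} + \frac{2166}{517} = \frac{1019842}{199045}$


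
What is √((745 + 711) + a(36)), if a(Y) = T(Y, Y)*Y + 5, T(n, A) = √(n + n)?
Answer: √(1461 + 216*√2) ≈ 42.029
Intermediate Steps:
T(n, A) = √2*√n (T(n, A) = √(2*n) = √2*√n)
a(Y) = 5 + √2*Y^(3/2) (a(Y) = (√2*√Y)*Y + 5 = √2*Y^(3/2) + 5 = 5 + √2*Y^(3/2))
√((745 + 711) + a(36)) = √((745 + 711) + (5 + √2*36^(3/2))) = √(1456 + (5 + √2*216)) = √(1456 + (5 + 216*√2)) = √(1461 + 216*√2)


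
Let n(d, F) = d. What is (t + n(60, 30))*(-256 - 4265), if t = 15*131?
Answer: -9155025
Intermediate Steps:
t = 1965
(t + n(60, 30))*(-256 - 4265) = (1965 + 60)*(-256 - 4265) = 2025*(-4521) = -9155025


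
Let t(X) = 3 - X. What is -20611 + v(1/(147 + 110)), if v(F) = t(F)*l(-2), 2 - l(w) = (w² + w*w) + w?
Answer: -5300107/257 ≈ -20623.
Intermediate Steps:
l(w) = 2 - w - 2*w² (l(w) = 2 - ((w² + w*w) + w) = 2 - ((w² + w²) + w) = 2 - (2*w² + w) = 2 - (w + 2*w²) = 2 + (-w - 2*w²) = 2 - w - 2*w²)
v(F) = -12 + 4*F (v(F) = (3 - F)*(2 - 1*(-2) - 2*(-2)²) = (3 - F)*(2 + 2 - 2*4) = (3 - F)*(2 + 2 - 8) = (3 - F)*(-4) = -12 + 4*F)
-20611 + v(1/(147 + 110)) = -20611 + (-12 + 4/(147 + 110)) = -20611 + (-12 + 4/257) = -20611 - 3080/257 = -5300107/257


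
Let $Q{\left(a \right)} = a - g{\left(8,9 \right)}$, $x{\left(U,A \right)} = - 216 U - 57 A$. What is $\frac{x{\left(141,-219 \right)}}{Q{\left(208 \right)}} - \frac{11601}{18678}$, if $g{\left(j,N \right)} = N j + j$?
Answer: $- \frac{56197437}{398464} \approx -141.04$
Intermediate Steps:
$g{\left(j,N \right)} = j + N j$
$Q{\left(a \right)} = -80 + a$ ($Q{\left(a \right)} = a - 8 \left(1 + 9\right) = a - 8 \cdot 10 = a - 80 = -80 + a$)
$\frac{x{\left(141,-219 \right)}}{Q{\left(208 \right)}} - \frac{11601}{18678} = \frac{\left(-216\right) 141 - -12483}{-80 + 208} - \frac{11601}{18678} = \frac{-30456 + 12483}{128} - \frac{3867}{6226} = \left(-17973\right) \frac{1}{128} - \frac{3867}{6226} = - \frac{17973}{128} - \frac{3867}{6226} = - \frac{56197437}{398464}$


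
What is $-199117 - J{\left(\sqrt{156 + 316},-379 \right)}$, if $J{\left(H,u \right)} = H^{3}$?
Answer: $-199117 - 944 \sqrt{118} \approx -2.0937 \cdot 10^{5}$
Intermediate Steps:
$-199117 - J{\left(\sqrt{156 + 316},-379 \right)} = -199117 - \left(\sqrt{156 + 316}\right)^{3} = -199117 - \left(\sqrt{472}\right)^{3} = -199117 - \left(2 \sqrt{118}\right)^{3} = -199117 - 944 \sqrt{118}$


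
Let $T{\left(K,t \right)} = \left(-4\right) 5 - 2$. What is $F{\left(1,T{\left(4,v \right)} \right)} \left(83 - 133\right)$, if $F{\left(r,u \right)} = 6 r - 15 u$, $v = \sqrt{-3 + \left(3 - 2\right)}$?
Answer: $-16800$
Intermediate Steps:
$v = i \sqrt{2}$ ($v = \sqrt{-3 + \left(3 - 2\right)} = \sqrt{-3 + 1} = \sqrt{-2} = i \sqrt{2} \approx 1.4142 i$)
$T{\left(K,t \right)} = -22$ ($T{\left(K,t \right)} = -20 - 2 = -22$)
$F{\left(r,u \right)} = - 15 u + 6 r$
$F{\left(1,T{\left(4,v \right)} \right)} \left(83 - 133\right) = \left(\left(-15\right) \left(-22\right) + 6 \cdot 1\right) \left(83 - 133\right) = \left(330 + 6\right) \left(-50\right) = 336 \left(-50\right) = -16800$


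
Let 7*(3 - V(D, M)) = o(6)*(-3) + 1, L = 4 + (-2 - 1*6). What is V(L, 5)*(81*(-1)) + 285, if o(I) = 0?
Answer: 375/7 ≈ 53.571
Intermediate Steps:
L = -4 (L = 4 + (-2 - 6) = 4 - 8 = -4)
V(D, M) = 20/7 (V(D, M) = 3 - (0*(-3) + 1)/7 = 3 - (0 + 1)/7 = 3 - ⅐*1 = 3 - ⅐ = 20/7)
V(L, 5)*(81*(-1)) + 285 = 20*(81*(-1))/7 + 285 = (20/7)*(-81) + 285 = -1620/7 + 285 = 375/7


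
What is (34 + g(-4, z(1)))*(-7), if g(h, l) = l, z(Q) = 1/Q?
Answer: -245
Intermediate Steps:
(34 + g(-4, z(1)))*(-7) = (34 + 1/1)*(-7) = (34 + 1)*(-7) = 35*(-7) = -245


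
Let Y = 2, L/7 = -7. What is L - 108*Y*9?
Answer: -1993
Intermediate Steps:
L = -49 (L = 7*(-7) = -49)
L - 108*Y*9 = -49 - 216*9 = -49 - 108*18 = -49 - 1944 = -1993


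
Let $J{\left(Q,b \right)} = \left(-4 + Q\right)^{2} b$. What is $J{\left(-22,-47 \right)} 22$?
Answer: $-698984$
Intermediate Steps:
$J{\left(Q,b \right)} = b \left(-4 + Q\right)^{2}$
$J{\left(-22,-47 \right)} 22 = - 47 \left(-4 - 22\right)^{2} \cdot 22 = - 47 \left(-26\right)^{2} \cdot 22 = \left(-47\right) 676 \cdot 22 = \left(-31772\right) 22 = -698984$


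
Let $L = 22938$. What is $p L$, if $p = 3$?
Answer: $68814$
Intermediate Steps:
$p L = 3 \cdot 22938 = 68814$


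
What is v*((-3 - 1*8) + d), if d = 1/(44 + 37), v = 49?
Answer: -43610/81 ≈ -538.39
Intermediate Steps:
d = 1/81 ≈ 0.012346
v*((-3 - 1*8) + d) = 49*((-3 - 1*8) + 1/81) = 49*((-3 - 8) + 1/81) = 49*(-11 + 1/81) = 49*(-890/81) = -43610/81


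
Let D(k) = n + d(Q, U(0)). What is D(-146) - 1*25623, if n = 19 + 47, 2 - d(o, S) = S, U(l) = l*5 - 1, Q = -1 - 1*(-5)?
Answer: -25554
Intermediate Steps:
Q = 4 (Q = -1 + 5 = 4)
U(l) = -1 + 5*l (U(l) = 5*l - 1 = -1 + 5*l)
d(o, S) = 2 - S
n = 66
D(k) = 69 (D(k) = 66 + (2 - (-1 + 5*0)) = 66 + (2 - (-1 + 0)) = 66 + (2 - 1*(-1)) = 66 + (2 + 1) = 66 + 3 = 69)
D(-146) - 1*25623 = 69 - 1*25623 = 69 - 25623 = -25554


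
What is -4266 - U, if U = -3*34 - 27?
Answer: -4137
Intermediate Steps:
U = -129 (U = -102 - 27 = -129)
-4266 - U = -4266 - 1*(-129) = -4266 + 129 = -4137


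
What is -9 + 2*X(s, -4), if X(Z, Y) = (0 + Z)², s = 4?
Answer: 23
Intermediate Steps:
X(Z, Y) = Z²
-9 + 2*X(s, -4) = -9 + 2*4² = -9 + 2*16 = -9 + 32 = 23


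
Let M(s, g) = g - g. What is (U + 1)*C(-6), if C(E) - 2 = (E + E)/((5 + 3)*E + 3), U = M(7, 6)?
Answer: 34/15 ≈ 2.2667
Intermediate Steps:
M(s, g) = 0
U = 0
C(E) = 2 + 2*E/(3 + 8*E) (C(E) = 2 + (E + E)/((5 + 3)*E + 3) = 2 + (2*E)/(8*E + 3) = 2 + (2*E)/(3 + 8*E) = 2 + 2*E/(3 + 8*E))
(U + 1)*C(-6) = (0 + 1)*(6*(1 + 3*(-6))/(3 + 8*(-6))) = 1*(6*(1 - 18)/(3 - 48)) = 1*(6*(-17)/(-45)) = 1*(6*(-1/45)*(-17)) = 1*(34/15) = 34/15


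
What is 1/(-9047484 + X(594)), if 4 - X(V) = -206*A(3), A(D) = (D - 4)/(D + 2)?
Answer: -5/45237606 ≈ -1.1053e-7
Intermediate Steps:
A(D) = (-4 + D)/(2 + D)
X(V) = -186/5 (X(V) = 4 - (-206)*(-4 + 3)/(2 + 3) = 4 - (-206)*-1/5 = 4 - (-206)*(⅕)*(-1) = 4 - (-206)*(-1)/5 = 4 - 1*206/5 = 4 - 206/5 = -186/5)
1/(-9047484 + X(594)) = 1/(-9047484 - 186/5) = 1/(-45237606/5) = -5/45237606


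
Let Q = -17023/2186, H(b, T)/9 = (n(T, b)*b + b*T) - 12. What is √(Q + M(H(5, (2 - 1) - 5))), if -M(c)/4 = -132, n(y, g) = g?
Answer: √2485886410/2186 ≈ 22.808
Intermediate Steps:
H(b, T) = -108 + 9*b² + 9*T*b (H(b, T) = 9*((b*b + b*T) - 12) = 9*((b² + T*b) - 12) = 9*(-12 + b² + T*b) = -108 + 9*b² + 9*T*b)
M(c) = 528 (M(c) = -4*(-132) = 528)
Q = -17023/2186 (Q = -17023*1/2186 = -17023/2186 ≈ -7.7873)
√(Q + M(H(5, (2 - 1) - 5))) = √(-17023/2186 + 528) = √(1137185/2186) = √2485886410/2186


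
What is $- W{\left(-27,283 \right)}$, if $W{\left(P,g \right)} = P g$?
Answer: $7641$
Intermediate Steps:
$- W{\left(-27,283 \right)} = - \left(-27\right) 283 = \left(-1\right) \left(-7641\right) = 7641$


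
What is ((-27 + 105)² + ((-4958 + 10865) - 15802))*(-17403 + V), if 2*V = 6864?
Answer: 53243481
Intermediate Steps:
V = 3432 (V = (½)*6864 = 3432)
((-27 + 105)² + ((-4958 + 10865) - 15802))*(-17403 + V) = ((-27 + 105)² + ((-4958 + 10865) - 15802))*(-17403 + 3432) = (78² + (5907 - 15802))*(-13971) = (6084 - 9895)*(-13971) = -3811*(-13971) = 53243481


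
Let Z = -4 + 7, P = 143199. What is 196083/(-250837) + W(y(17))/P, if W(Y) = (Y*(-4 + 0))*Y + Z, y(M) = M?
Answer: -28368104578/35919607563 ≈ -0.78977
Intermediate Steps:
Z = 3
W(Y) = 3 - 4*Y**2 (W(Y) = (Y*(-4 + 0))*Y + 3 = (Y*(-4))*Y + 3 = (-4*Y)*Y + 3 = -4*Y**2 + 3 = 3 - 4*Y**2)
196083/(-250837) + W(y(17))/P = 196083/(-250837) + (3 - 4*17**2)/143199 = 196083*(-1/250837) + (3 - 4*289)*(1/143199) = -196083/250837 + (3 - 1156)*(1/143199) = -196083/250837 - 1153*1/143199 = -196083/250837 - 1153/143199 = -28368104578/35919607563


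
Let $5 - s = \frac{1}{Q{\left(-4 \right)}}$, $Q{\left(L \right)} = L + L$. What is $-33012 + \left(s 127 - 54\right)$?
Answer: $- \frac{259321}{8} \approx -32415.0$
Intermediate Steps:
$Q{\left(L \right)} = 2 L$
$s = \frac{41}{8}$ ($s = 5 - \frac{1}{2 \left(-4\right)} = 5 - \frac{1}{-8} = 5 - - \frac{1}{8} = 5 + \frac{1}{8} = \frac{41}{8} \approx 5.125$)
$-33012 + \left(s 127 - 54\right) = -33012 + \left(\frac{41}{8} \cdot 127 - 54\right) = -33012 + \left(\frac{5207}{8} - 54\right) = -33012 + \frac{4775}{8} = - \frac{259321}{8}$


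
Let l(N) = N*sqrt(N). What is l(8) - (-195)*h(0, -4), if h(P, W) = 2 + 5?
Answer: 1365 + 16*sqrt(2) ≈ 1387.6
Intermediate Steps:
h(P, W) = 7
l(N) = N**(3/2)
l(8) - (-195)*h(0, -4) = 8**(3/2) - (-195)*7 = 16*sqrt(2) - 1*(-1365) = 16*sqrt(2) + 1365 = 1365 + 16*sqrt(2)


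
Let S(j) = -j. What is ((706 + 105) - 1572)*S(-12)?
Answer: -9132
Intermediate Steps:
((706 + 105) - 1572)*S(-12) = ((706 + 105) - 1572)*(-1*(-12)) = (811 - 1572)*12 = -761*12 = -9132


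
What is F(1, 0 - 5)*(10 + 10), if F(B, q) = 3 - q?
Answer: 160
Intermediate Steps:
F(1, 0 - 5)*(10 + 10) = (3 - (0 - 5))*(10 + 10) = (3 - 1*(-5))*20 = (3 + 5)*20 = 8*20 = 160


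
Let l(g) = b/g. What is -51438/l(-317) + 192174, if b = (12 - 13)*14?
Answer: -6807705/7 ≈ -9.7253e+5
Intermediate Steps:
b = -14 (b = -1*14 = -14)
l(g) = -14/g
-51438/l(-317) + 192174 = -51438/((-14/(-317))) + 192174 = -51438/((-14*(-1/317))) + 192174 = -51438/14/317 + 192174 = -51438*317/14 + 192174 = -8152923/7 + 192174 = -6807705/7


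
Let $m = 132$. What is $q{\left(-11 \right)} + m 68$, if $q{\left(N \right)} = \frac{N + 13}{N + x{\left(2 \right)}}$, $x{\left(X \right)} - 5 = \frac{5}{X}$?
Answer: $\frac{62828}{7} \approx 8975.4$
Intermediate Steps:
$x{\left(X \right)} = 5 + \frac{5}{X}$
$q{\left(N \right)} = \frac{13 + N}{\frac{15}{2} + N}$ ($q{\left(N \right)} = \frac{N + 13}{N + \left(5 + \frac{5}{2}\right)} = \frac{13 + N}{N + \left(5 + 5 \cdot \frac{1}{2}\right)} = \frac{13 + N}{N + \left(5 + \frac{5}{2}\right)} = \frac{13 + N}{N + \frac{15}{2}} = \frac{13 + N}{\frac{15}{2} + N}$)
$q{\left(-11 \right)} + m 68 = \frac{2 \left(13 - 11\right)}{15 + 2 \left(-11\right)} + 132 \cdot 68 = 2 \frac{1}{15 - 22} \cdot 2 + 8976 = 2 \frac{1}{-7} \cdot 2 + 8976 = 2 \left(- \frac{1}{7}\right) 2 + 8976 = - \frac{4}{7} + 8976 = \frac{62828}{7}$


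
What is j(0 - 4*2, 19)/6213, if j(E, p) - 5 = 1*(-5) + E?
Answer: -8/6213 ≈ -0.0012876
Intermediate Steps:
j(E, p) = E (j(E, p) = 5 + (1*(-5) + E) = 5 + (-5 + E) = E)
j(0 - 4*2, 19)/6213 = (0 - 4*2)/6213 = (0 - 8)*(1/6213) = -8*1/6213 = -8/6213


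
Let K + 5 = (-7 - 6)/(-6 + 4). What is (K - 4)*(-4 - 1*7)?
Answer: 55/2 ≈ 27.500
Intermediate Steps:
K = 3/2 (K = -5 + (-7 - 6)/(-6 + 4) = -5 - 13/(-2) = -5 - 13*(-½) = -5 + 13/2 = 3/2 ≈ 1.5000)
(K - 4)*(-4 - 1*7) = (3/2 - 4)*(-4 - 1*7) = -5*(-4 - 7)/2 = -5/2*(-11) = 55/2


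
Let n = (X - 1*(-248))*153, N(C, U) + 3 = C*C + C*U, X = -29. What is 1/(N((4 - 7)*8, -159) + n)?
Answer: 1/37896 ≈ 2.6388e-5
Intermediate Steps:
N(C, U) = -3 + C² + C*U (N(C, U) = -3 + (C*C + C*U) = -3 + (C² + C*U) = -3 + C² + C*U)
n = 33507 (n = (-29 - 1*(-248))*153 = (-29 + 248)*153 = 219*153 = 33507)
1/(N((4 - 7)*8, -159) + n) = 1/((-3 + ((4 - 7)*8)² + ((4 - 7)*8)*(-159)) + 33507) = 1/((-3 + (-3*8)² - 3*8*(-159)) + 33507) = 1/((-3 + (-24)² - 24*(-159)) + 33507) = 1/((-3 + 576 + 3816) + 33507) = 1/(4389 + 33507) = 1/37896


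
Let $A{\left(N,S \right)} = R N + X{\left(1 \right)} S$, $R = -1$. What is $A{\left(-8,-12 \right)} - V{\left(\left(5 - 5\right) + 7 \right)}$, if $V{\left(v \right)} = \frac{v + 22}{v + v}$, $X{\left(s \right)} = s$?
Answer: $- \frac{85}{14} \approx -6.0714$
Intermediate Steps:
$A{\left(N,S \right)} = S - N$ ($A{\left(N,S \right)} = - N + 1 S = - N + S = S - N$)
$V{\left(v \right)} = \frac{22 + v}{2 v}$
$A{\left(-8,-12 \right)} - V{\left(\left(5 - 5\right) + 7 \right)} = \left(-12 - -8\right) - \frac{22 + \left(\left(5 - 5\right) + 7\right)}{2 \left(\left(5 - 5\right) + 7\right)} = \left(-12 + 8\right) - \frac{22 + \left(0 + 7\right)}{2 \left(0 + 7\right)} = -4 - \frac{22 + 7}{2 \cdot 7} = -4 - \frac{1}{2} \cdot \frac{1}{7} \cdot 29 = -4 - \frac{29}{14} = - \frac{85}{14}$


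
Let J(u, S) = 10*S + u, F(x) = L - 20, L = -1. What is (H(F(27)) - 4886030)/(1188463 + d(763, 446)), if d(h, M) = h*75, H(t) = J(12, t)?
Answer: -1221557/311422 ≈ -3.9225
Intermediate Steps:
F(x) = -21 (F(x) = -1 - 20 = -21)
J(u, S) = u + 10*S
H(t) = 12 + 10*t
d(h, M) = 75*h
(H(F(27)) - 4886030)/(1188463 + d(763, 446)) = ((12 + 10*(-21)) - 4886030)/(1188463 + 75*763) = ((12 - 210) - 4886030)/(1188463 + 57225) = (-198 - 4886030)/1245688 = -4886228*1/1245688 = -1221557/311422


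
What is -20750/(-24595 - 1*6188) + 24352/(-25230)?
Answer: -37684186/129442515 ≈ -0.29113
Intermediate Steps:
-20750/(-24595 - 1*6188) + 24352/(-25230) = -20750/(-24595 - 6188) + 24352*(-1/25230) = -20750/(-30783) - 12176/12615 = -20750*(-1/30783) - 12176/12615 = 20750/30783 - 12176/12615 = -37684186/129442515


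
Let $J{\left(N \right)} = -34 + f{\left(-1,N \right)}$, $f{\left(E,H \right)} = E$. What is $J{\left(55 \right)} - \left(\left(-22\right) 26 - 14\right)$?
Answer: $551$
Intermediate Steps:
$J{\left(N \right)} = -35$ ($J{\left(N \right)} = -34 - 1 = -35$)
$J{\left(55 \right)} - \left(\left(-22\right) 26 - 14\right) = -35 - \left(\left(-22\right) 26 - 14\right) = -35 - \left(-572 - 14\right) = -35 - -586 = -35 + 586 = 551$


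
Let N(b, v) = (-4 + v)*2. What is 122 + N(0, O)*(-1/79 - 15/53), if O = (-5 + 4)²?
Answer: 518242/4187 ≈ 123.77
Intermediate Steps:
O = 1 (O = (-1)² = 1)
N(b, v) = -8 + 2*v
122 + N(0, O)*(-1/79 - 15/53) = 122 + (-8 + 2*1)*(-1/79 - 15/53) = 122 + (-8 + 2)*(-1*1/79 - 15*1/53) = 122 - 6*(-1/79 - 15/53) = 122 - 6*(-1238/4187) = 122 + 7428/4187 = 518242/4187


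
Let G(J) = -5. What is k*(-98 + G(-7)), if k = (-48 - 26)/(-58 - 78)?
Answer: -3811/68 ≈ -56.044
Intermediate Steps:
k = 37/68 (k = -74/(-136) = -74*(-1/136) = 37/68 ≈ 0.54412)
k*(-98 + G(-7)) = 37*(-98 - 5)/68 = (37/68)*(-103) = -3811/68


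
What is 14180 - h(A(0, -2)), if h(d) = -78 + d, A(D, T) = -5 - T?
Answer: 14261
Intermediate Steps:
14180 - h(A(0, -2)) = 14180 - (-78 + (-5 - 1*(-2))) = 14180 - (-78 + (-5 + 2)) = 14180 - (-78 - 3) = 14180 - 1*(-81) = 14180 + 81 = 14261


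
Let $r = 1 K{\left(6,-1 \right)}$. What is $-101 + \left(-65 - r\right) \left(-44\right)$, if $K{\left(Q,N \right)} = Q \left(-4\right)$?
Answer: $1703$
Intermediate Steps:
$K{\left(Q,N \right)} = - 4 Q$
$r = -24$ ($r = 1 \left(\left(-4\right) 6\right) = 1 \left(-24\right) = -24$)
$-101 + \left(-65 - r\right) \left(-44\right) = -101 + \left(-65 - -24\right) \left(-44\right) = -101 + \left(-65 + 24\right) \left(-44\right) = -101 - -1804 = -101 + 1804 = 1703$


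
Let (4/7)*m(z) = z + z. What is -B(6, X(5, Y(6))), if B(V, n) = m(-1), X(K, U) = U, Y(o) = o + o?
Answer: 7/2 ≈ 3.5000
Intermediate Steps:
Y(o) = 2*o
m(z) = 7*z/2 (m(z) = 7*(z + z)/4 = 7*(2*z)/4 = 7*z/2)
B(V, n) = -7/2 (B(V, n) = (7/2)*(-1) = -7/2)
-B(6, X(5, Y(6))) = -1*(-7/2) = 7/2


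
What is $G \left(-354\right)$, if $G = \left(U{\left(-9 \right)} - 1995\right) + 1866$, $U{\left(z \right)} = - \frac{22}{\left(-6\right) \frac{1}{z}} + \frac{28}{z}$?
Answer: $\frac{175348}{3} \approx 58449.0$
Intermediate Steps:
$U{\left(z \right)} = \frac{28}{z} + \frac{11 z}{3}$ ($U{\left(z \right)} = - 22 \left(- \frac{z}{6}\right) + \frac{28}{z} = \frac{11 z}{3} + \frac{28}{z} = \frac{28}{z} + \frac{11 z}{3}$)
$G = - \frac{1486}{9}$ ($G = \left(\left(\frac{28}{-9} + \frac{11}{3} \left(-9\right)\right) - 1995\right) + 1866 = \left(\left(28 \left(- \frac{1}{9}\right) - 33\right) - 1995\right) + 1866 = \left(\left(- \frac{28}{9} - 33\right) - 1995\right) + 1866 = \left(- \frac{325}{9} - 1995\right) + 1866 = - \frac{18280}{9} + 1866 = - \frac{1486}{9} \approx -165.11$)
$G \left(-354\right) = \left(- \frac{1486}{9}\right) \left(-354\right) = \frac{175348}{3}$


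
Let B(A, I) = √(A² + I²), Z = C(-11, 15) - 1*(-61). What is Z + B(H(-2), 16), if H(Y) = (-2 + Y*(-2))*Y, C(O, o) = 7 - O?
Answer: 79 + 4*√17 ≈ 95.492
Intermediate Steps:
H(Y) = Y*(-2 - 2*Y) (H(Y) = (-2 - 2*Y)*Y = Y*(-2 - 2*Y))
Z = 79 (Z = (7 - 1*(-11)) - 1*(-61) = (7 + 11) + 61 = 18 + 61 = 79)
Z + B(H(-2), 16) = 79 + √((-2*(-2)*(1 - 2))² + 16²) = 79 + √((-2*(-2)*(-1))² + 256) = 79 + √((-4)² + 256) = 79 + √(16 + 256) = 79 + √272 = 79 + 4*√17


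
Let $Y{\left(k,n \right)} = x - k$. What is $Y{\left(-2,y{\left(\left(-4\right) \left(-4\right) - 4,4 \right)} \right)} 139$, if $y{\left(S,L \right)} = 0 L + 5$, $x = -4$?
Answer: $-278$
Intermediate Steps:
$y{\left(S,L \right)} = 5$ ($y{\left(S,L \right)} = 0 + 5 = 5$)
$Y{\left(k,n \right)} = -4 - k$
$Y{\left(-2,y{\left(\left(-4\right) \left(-4\right) - 4,4 \right)} \right)} 139 = \left(-4 - -2\right) 139 = \left(-4 + 2\right) 139 = \left(-2\right) 139 = -278$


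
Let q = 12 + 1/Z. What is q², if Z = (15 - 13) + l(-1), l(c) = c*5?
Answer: 1225/9 ≈ 136.11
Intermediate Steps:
l(c) = 5*c
Z = -3 (Z = (15 - 13) + 5*(-1) = 2 - 5 = -3)
q = 35/3 (q = 12 + 1/(-3) = 12 - ⅓ = 35/3 ≈ 11.667)
q² = (35/3)² = 1225/9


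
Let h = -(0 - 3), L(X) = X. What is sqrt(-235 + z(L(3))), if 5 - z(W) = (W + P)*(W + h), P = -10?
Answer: 2*I*sqrt(47) ≈ 13.711*I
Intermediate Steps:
h = 3 (h = -1*(-3) = 3)
z(W) = 5 - (-10 + W)*(3 + W) (z(W) = 5 - (W - 10)*(W + 3) = 5 - (-10 + W)*(3 + W))
sqrt(-235 + z(L(3))) = sqrt(-235 + (35 - 1*3**2 + 7*3)) = sqrt(-235 + (35 - 1*9 + 21)) = sqrt(-235 + (35 - 9 + 21)) = sqrt(-235 + 47) = sqrt(-188) = 2*I*sqrt(47)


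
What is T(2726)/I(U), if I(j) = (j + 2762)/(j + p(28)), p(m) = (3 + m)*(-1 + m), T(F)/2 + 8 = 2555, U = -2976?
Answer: 5448033/107 ≈ 50916.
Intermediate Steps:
T(F) = 5094 (T(F) = -16 + 2*2555 = -16 + 5110 = 5094)
p(m) = (-1 + m)*(3 + m)
I(j) = (2762 + j)/(837 + j) (I(j) = (j + 2762)/(j + (-3 + 28**2 + 2*28)) = (2762 + j)/(j + (-3 + 784 + 56)) = (2762 + j)/(j + 837) = (2762 + j)/(837 + j))
T(2726)/I(U) = 5094/(((2762 - 2976)/(837 - 2976))) = 5094/((-214/(-2139))) = 5094/((-1/2139*(-214))) = 5094/(214/2139) = 5094*(2139/214) = 5448033/107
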